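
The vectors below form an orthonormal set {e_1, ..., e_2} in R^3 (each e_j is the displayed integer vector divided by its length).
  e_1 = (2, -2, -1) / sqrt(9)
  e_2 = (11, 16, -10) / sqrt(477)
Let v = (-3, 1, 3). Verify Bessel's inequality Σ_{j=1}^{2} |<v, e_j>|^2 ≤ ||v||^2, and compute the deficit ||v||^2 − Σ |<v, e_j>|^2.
Σ |<v, e_j>|^2 = 958/53; ||v||^2 = 19; deficit = 49/53

Write each e_j = u_j / sqrt(<u_j, u_j>) where u_j is the displayed integer vector. Then <v, e_j> = <v, u_j> / sqrt(<u_j, u_j>), so |<v, e_j>|^2 = <v, u_j>^2 / <u_j, u_j>.
Coefficients: <v, e_1> = -11/sqrt(9), <v, e_2> = -47/sqrt(477).
Square and sum: Σ |<v, e_j>|^2 = 958/53.
Compute ||v||^2 = v·v = 19.
Deficit = 19 − 958/53 = 49/53 ≥ 0, confirming Bessel's inequality. (The deficit equals ||v − Σ <v,e_j> e_j||^2, the squared distance from v to span{e_j}.)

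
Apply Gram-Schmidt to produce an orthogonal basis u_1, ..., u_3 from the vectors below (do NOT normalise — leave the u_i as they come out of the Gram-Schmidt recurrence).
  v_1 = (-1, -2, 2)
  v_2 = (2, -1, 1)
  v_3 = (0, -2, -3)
Orthogonal basis:
  u_1 = (-1, -2, 2)
  u_2 = (20/9, -5/9, 5/9)
  u_3 = (0, -5/2, -5/2)

Apply the Gram-Schmidt recurrence
  u_1 = v_1
  u_i = v_i − Σ_{j<i} ((v_i · u_j) / (u_j · u_j)) · u_j.

Step by step this gives:
  u_1 = (-1, -2, 2)
  u_2 = (20/9, -5/9, 5/9)
  u_3 = (0, -5/2, -5/2)

Orthogonality check:
  u_2 · u_1 = 0 (should be 0)
  u_3 · u_1 = 0 (should be 0)
  u_3 · u_2 = 0 (should be 0)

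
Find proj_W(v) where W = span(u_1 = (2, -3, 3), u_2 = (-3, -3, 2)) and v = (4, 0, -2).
proj_W(v) = (1486/403, 42/31, -176/403)

Set up U = [u_1 | ... | u_2] ∈ R^(3×2). The projector onto W = col(U) is P = U (U^T U)^(-1) U^T.
Compute U^T U =
  [22, 9]
  [9, 22],
and U^T v = (2, -16).
Solve U^T U · c = U^T v for the coefficients: c = (188/403, -370/403). The projection is proj_W(v) = U c.
Check: (v - proj_W(v)) · u_1 = 0  (should be 0).
Check: (v - proj_W(v)) · u_2 = 0  (should be 0).
Result: proj_W(v) = (1486/403, 42/31, -176/403).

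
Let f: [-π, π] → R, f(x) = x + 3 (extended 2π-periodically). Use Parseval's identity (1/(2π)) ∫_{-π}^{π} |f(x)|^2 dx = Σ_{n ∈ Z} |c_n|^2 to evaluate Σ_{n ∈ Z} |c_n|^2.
Σ |c_n|^2 = π^2/3 + 9

Expand and integrate term by term over [-π, π]:
  ∫ (x)^2 dx = 1·(2π^3/3); ∫ 2·1·(3)·x dx = 0 (odd integrand); ∫ 3^2 dx = 9·2π.
So (1/(2π)) ∫_{-π}^{π} (x + 3)^2 dx = 1π^2/3 + 9 = π^2/3 + 9.
Parseval ⇒ Σ |c_n|^2 = π^2/3 + 9.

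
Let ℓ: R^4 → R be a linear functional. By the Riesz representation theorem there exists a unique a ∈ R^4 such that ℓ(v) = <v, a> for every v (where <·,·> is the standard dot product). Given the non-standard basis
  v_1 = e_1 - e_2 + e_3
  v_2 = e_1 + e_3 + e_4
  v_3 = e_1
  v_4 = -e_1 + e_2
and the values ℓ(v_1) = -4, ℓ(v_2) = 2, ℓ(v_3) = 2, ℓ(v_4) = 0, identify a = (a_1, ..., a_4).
a = (2, 2, -4, 4)

Write a = (a_1, ..., a_4) in the standard basis. For each basis vector v_i, ℓ(v_i) = <v_i, a> is a linear equation in the a_j's. Collect the n equations into a matrix system V a = ℓ, where row i of V is v_i (expressed in the standard basis). Since V is invertible (lower-triangular with 1s on the diagonal, up to permutation), solve by back-substitution:
  V =
[[1, -1, 1, 0],
 [1, 0, 1, 1],
 [1, 0, 0, 0],
 [-1, 1, 0, 0]]
  V a = (-4, 2, 2, 0)
Solving gives a = (2, 2, -4, 4).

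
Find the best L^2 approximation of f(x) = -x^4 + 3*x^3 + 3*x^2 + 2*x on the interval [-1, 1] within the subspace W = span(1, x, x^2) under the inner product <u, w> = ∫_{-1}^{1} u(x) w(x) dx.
g(x) = 15*x^2/7 + 19*x/5 + 3/35

The best approximation g ∈ W is the orthogonal projection of f onto W. Writing g = a_0 + a_1 x + a_2 x^2, the coefficients solve the normal equations G · a = b where
  G_{ij} = <φ_i, φ_j> and b_i = <f, φ_i>, with φ_0 = 1, φ_1 = x, φ_2 = x^2.
G =
  [2, 0, 2/3]
  [0, 2/3, 0]
  [2/3, 0, 2/5],
b = (8/5, 38/15, 32/35).
Solving gives a_0 = 3/35, a_1 = 19/5, a_2 = 15/7, so
  g(x) = 15*x^2/7 + 19*x/5 + 3/35.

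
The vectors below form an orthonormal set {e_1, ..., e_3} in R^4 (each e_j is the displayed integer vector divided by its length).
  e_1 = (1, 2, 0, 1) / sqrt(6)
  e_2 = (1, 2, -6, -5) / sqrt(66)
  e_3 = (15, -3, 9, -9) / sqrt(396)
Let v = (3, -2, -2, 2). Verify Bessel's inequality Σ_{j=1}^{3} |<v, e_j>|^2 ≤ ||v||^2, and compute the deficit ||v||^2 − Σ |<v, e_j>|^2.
Σ |<v, e_j>|^2 = 3/4; ||v||^2 = 21; deficit = 81/4

Write each e_j = u_j / sqrt(<u_j, u_j>) where u_j is the displayed integer vector. Then <v, e_j> = <v, u_j> / sqrt(<u_j, u_j>), so |<v, e_j>|^2 = <v, u_j>^2 / <u_j, u_j>.
Coefficients: <v, e_1> = 1/sqrt(6), <v, e_2> = 1/sqrt(66), <v, e_3> = 15/sqrt(396).
Square and sum: Σ |<v, e_j>|^2 = 3/4.
Compute ||v||^2 = v·v = 21.
Deficit = 21 − 3/4 = 81/4 ≥ 0, confirming Bessel's inequality. (The deficit equals ||v − Σ <v,e_j> e_j||^2, the squared distance from v to span{e_j}.)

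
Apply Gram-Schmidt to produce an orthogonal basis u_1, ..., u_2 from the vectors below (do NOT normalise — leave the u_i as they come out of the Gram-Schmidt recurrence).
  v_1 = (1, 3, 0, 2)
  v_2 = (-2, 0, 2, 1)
Orthogonal basis:
  u_1 = (1, 3, 0, 2)
  u_2 = (-2, 0, 2, 1)

Apply the Gram-Schmidt recurrence
  u_1 = v_1
  u_i = v_i − Σ_{j<i} ((v_i · u_j) / (u_j · u_j)) · u_j.

Step by step this gives:
  u_1 = (1, 3, 0, 2)
  u_2 = (-2, 0, 2, 1)

Orthogonality check:
  u_2 · u_1 = 0 (should be 0)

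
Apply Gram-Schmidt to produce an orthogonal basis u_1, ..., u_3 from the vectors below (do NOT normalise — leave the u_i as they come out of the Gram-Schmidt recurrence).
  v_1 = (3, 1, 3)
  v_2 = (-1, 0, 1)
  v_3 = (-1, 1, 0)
Orthogonal basis:
  u_1 = (3, 1, 3)
  u_2 = (-1, 0, 1)
  u_3 = (-7/38, 21/19, -7/38)

Apply the Gram-Schmidt recurrence
  u_1 = v_1
  u_i = v_i − Σ_{j<i} ((v_i · u_j) / (u_j · u_j)) · u_j.

Step by step this gives:
  u_1 = (3, 1, 3)
  u_2 = (-1, 0, 1)
  u_3 = (-7/38, 21/19, -7/38)

Orthogonality check:
  u_2 · u_1 = 0 (should be 0)
  u_3 · u_1 = 0 (should be 0)
  u_3 · u_2 = 0 (should be 0)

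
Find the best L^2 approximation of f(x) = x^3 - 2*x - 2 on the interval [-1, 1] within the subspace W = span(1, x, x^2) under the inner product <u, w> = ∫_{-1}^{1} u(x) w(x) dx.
g(x) = -7*x/5 - 2

The best approximation g ∈ W is the orthogonal projection of f onto W. Writing g = a_0 + a_1 x + a_2 x^2, the coefficients solve the normal equations G · a = b where
  G_{ij} = <φ_i, φ_j> and b_i = <f, φ_i>, with φ_0 = 1, φ_1 = x, φ_2 = x^2.
G =
  [2, 0, 2/3]
  [0, 2/3, 0]
  [2/3, 0, 2/5],
b = (-4, -14/15, -4/3).
Solving gives a_0 = -2, a_1 = -7/5, a_2 = 0, so
  g(x) = -7*x/5 - 2.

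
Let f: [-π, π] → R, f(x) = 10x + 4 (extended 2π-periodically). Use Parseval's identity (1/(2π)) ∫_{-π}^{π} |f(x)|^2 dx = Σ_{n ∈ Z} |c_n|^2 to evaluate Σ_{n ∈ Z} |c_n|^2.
Σ |c_n|^2 = 100π^2/3 + 16

Expand and integrate term by term over [-π, π]:
  ∫ (10x)^2 dx = 100·(2π^3/3); ∫ 2·10·(4)·x dx = 0 (odd integrand); ∫ 4^2 dx = 16·2π.
So (1/(2π)) ∫_{-π}^{π} (10x + 4)^2 dx = 100π^2/3 + 16 = 100π^2/3 + 16.
Parseval ⇒ Σ |c_n|^2 = 100π^2/3 + 16.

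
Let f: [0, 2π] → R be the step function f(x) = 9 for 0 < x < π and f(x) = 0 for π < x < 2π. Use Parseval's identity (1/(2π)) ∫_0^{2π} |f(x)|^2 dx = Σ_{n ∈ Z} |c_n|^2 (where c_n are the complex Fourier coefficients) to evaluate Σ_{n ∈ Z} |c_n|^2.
Σ |c_n|^2 = 81/2

Parseval equates the L^2 energy of f (normalised by 1/(2π)) with the ℓ^2 sum of its Fourier coefficients: (1/(2π)) ∫_0^{2π} |f|^2 = Σ |c_n|^2.
Compute the left side: (1/(2π)) [∫_0^π 9^2 dx + ∫_π^{2π} 0^2 dx] = (1/(2π)) · (81π + 0π) = (81 + 0)/2 = 81/2.
So Σ_{n ∈ Z} |c_n|^2 = 81/2.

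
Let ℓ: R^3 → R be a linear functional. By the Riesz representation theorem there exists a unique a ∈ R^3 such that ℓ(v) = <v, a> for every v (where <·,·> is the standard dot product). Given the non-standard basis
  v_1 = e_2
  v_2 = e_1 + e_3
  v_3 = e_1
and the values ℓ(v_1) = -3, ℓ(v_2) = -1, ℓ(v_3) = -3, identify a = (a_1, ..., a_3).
a = (-3, -3, 2)

Write a = (a_1, ..., a_3) in the standard basis. For each basis vector v_i, ℓ(v_i) = <v_i, a> is a linear equation in the a_j's. Collect the n equations into a matrix system V a = ℓ, where row i of V is v_i (expressed in the standard basis). Since V is invertible (lower-triangular with 1s on the diagonal, up to permutation), solve by back-substitution:
  V =
[[0, 1, 0],
 [1, 0, 1],
 [1, 0, 0]]
  V a = (-3, -1, -3)
Solving gives a = (-3, -3, 2).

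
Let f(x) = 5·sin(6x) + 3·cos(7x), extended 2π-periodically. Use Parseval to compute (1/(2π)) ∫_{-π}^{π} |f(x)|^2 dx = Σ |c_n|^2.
Σ |c_n|^2 = 17

Expand |f|^2 and use orthogonality of {sin(nx), cos(mx)} on [-π, π]:
  ∫_{-π}^{π} sin(nx)^2 dx = π, ∫ cos(mx)^2 dx = π, and cross terms integrate to 0.
So ∫_{-π}^{π} f(x)^2 dx = 5^2 · π + 3^2 · π = (25 + 9)π.
Divide by 2π: (25 + 9)/2 = 17.
By Parseval, this equals Σ |c_n|^2.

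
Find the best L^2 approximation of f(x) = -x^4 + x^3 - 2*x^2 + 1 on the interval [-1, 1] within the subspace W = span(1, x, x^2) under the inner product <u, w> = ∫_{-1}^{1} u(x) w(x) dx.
g(x) = -20*x^2/7 + 3*x/5 + 38/35

The best approximation g ∈ W is the orthogonal projection of f onto W. Writing g = a_0 + a_1 x + a_2 x^2, the coefficients solve the normal equations G · a = b where
  G_{ij} = <φ_i, φ_j> and b_i = <f, φ_i>, with φ_0 = 1, φ_1 = x, φ_2 = x^2.
G =
  [2, 0, 2/3]
  [0, 2/3, 0]
  [2/3, 0, 2/5],
b = (4/15, 2/5, -44/105).
Solving gives a_0 = 38/35, a_1 = 3/5, a_2 = -20/7, so
  g(x) = -20*x^2/7 + 3*x/5 + 38/35.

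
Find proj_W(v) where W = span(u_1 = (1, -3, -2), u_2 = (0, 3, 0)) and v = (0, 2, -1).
proj_W(v) = (2/5, 2, -4/5)

Set up U = [u_1 | ... | u_2] ∈ R^(3×2). The projector onto W = col(U) is P = U (U^T U)^(-1) U^T.
Compute U^T U =
  [14, -9]
  [-9, 9],
and U^T v = (-4, 6).
Solve U^T U · c = U^T v for the coefficients: c = (2/5, 16/15). The projection is proj_W(v) = U c.
Check: (v - proj_W(v)) · u_1 = 0  (should be 0).
Check: (v - proj_W(v)) · u_2 = 0  (should be 0).
Result: proj_W(v) = (2/5, 2, -4/5).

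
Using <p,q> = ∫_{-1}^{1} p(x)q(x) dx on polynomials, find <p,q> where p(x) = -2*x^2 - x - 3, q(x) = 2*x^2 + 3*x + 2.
<p,q> = -334/15

Expand the product: p(x)·q(x) = -4*x^4 - 8*x^3 - 13*x^2 - 11*x - 6.
∫_{-1}^{1} of each monomial x^k gives [2/(k+1) if k even, 0 if k odd]. Integrating term-by-term (or equivalently evaluating the antiderivative F(x) = -4*x^5/5 - 2*x^4 - 13*x^3/3 - 11*x^2/2 - 6*x at the endpoints):
  F(1) − F(−1) = -559/30 − (109/30) = -334/15.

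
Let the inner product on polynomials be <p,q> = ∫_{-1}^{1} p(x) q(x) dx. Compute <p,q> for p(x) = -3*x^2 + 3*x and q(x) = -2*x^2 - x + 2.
<p,q> = -18/5

Expand the product: p(x)·q(x) = 6*x^4 - 3*x^3 - 9*x^2 + 6*x.
∫_{-1}^{1} of each monomial x^k gives [2/(k+1) if k even, 0 if k odd]. Integrating term-by-term (or equivalently evaluating the antiderivative F(x) = 6*x^5/5 - 3*x^4/4 - 3*x^3 + 3*x^2 at the endpoints):
  F(1) − F(−1) = 9/20 − (81/20) = -18/5.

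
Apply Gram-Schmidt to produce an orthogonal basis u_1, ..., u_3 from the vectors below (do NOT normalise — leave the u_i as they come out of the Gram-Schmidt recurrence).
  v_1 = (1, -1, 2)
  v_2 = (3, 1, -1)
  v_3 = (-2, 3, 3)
Orthogonal basis:
  u_1 = (1, -1, 2)
  u_2 = (3, 1, -1)
  u_3 = (-35/66, 245/66, 70/33)

Apply the Gram-Schmidt recurrence
  u_1 = v_1
  u_i = v_i − Σ_{j<i} ((v_i · u_j) / (u_j · u_j)) · u_j.

Step by step this gives:
  u_1 = (1, -1, 2)
  u_2 = (3, 1, -1)
  u_3 = (-35/66, 245/66, 70/33)

Orthogonality check:
  u_2 · u_1 = 0 (should be 0)
  u_3 · u_1 = 0 (should be 0)
  u_3 · u_2 = 0 (should be 0)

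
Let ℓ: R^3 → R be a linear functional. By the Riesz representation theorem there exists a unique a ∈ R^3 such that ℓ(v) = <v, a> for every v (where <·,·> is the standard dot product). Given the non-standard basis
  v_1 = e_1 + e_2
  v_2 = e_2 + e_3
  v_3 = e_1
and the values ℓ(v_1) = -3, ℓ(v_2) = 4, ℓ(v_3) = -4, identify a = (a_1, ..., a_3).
a = (-4, 1, 3)

Write a = (a_1, ..., a_3) in the standard basis. For each basis vector v_i, ℓ(v_i) = <v_i, a> is a linear equation in the a_j's. Collect the n equations into a matrix system V a = ℓ, where row i of V is v_i (expressed in the standard basis). Since V is invertible (lower-triangular with 1s on the diagonal, up to permutation), solve by back-substitution:
  V =
[[1, 1, 0],
 [0, 1, 1],
 [1, 0, 0]]
  V a = (-3, 4, -4)
Solving gives a = (-4, 1, 3).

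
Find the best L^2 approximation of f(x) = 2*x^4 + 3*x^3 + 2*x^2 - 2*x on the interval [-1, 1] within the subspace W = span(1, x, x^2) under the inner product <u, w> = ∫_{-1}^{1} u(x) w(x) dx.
g(x) = 26*x^2/7 - x/5 - 6/35

The best approximation g ∈ W is the orthogonal projection of f onto W. Writing g = a_0 + a_1 x + a_2 x^2, the coefficients solve the normal equations G · a = b where
  G_{ij} = <φ_i, φ_j> and b_i = <f, φ_i>, with φ_0 = 1, φ_1 = x, φ_2 = x^2.
G =
  [2, 0, 2/3]
  [0, 2/3, 0]
  [2/3, 0, 2/5],
b = (32/15, -2/15, 48/35).
Solving gives a_0 = -6/35, a_1 = -1/5, a_2 = 26/7, so
  g(x) = 26*x^2/7 - x/5 - 6/35.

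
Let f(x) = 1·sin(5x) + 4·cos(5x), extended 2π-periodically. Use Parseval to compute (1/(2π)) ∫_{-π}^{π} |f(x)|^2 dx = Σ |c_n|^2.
Σ |c_n|^2 = 17/2

Expand |f|^2 and use orthogonality of {sin(nx), cos(mx)} on [-π, π]:
  ∫_{-π}^{π} sin(nx)^2 dx = π, ∫ cos(mx)^2 dx = π, and cross terms integrate to 0.
So ∫_{-π}^{π} f(x)^2 dx = 1^2 · π + 4^2 · π = (1 + 16)π.
Divide by 2π: (1 + 16)/2 = 17/2.
By Parseval, this equals Σ |c_n|^2.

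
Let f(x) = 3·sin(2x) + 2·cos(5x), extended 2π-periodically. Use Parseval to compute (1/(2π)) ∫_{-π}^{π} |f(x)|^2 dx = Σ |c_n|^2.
Σ |c_n|^2 = 13/2

Expand |f|^2 and use orthogonality of {sin(nx), cos(mx)} on [-π, π]:
  ∫_{-π}^{π} sin(nx)^2 dx = π, ∫ cos(mx)^2 dx = π, and cross terms integrate to 0.
So ∫_{-π}^{π} f(x)^2 dx = 3^2 · π + 2^2 · π = (9 + 4)π.
Divide by 2π: (9 + 4)/2 = 13/2.
By Parseval, this equals Σ |c_n|^2.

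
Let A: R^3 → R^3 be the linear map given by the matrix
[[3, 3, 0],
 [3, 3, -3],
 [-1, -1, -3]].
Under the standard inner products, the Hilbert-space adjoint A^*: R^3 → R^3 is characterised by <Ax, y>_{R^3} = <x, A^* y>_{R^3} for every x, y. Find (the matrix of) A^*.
A^* = A^T =
[[3, 3, -1],
 [3, 3, -1],
 [0, -3, -3]]

For real matrices with standard dot products, the defining identity <Ax, y> = <x, A^* y> gives (Ax)^T y = x^T (A^*) y, i.e. x^T A^T y = x^T (A^*) y. Since this holds for all x, y, we must have A^* = A^T. Therefore
A^* =
[[3, 3, -1],
 [3, 3, -1],
 [0, -3, -3]].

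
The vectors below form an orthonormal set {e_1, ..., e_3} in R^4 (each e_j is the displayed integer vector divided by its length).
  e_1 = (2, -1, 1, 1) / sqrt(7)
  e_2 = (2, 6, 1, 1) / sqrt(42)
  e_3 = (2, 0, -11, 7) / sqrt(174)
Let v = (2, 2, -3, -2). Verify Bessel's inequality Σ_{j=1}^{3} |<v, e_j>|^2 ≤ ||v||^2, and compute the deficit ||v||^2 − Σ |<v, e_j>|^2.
Σ |<v, e_j>|^2 = 209/29; ||v||^2 = 21; deficit = 400/29

Write each e_j = u_j / sqrt(<u_j, u_j>) where u_j is the displayed integer vector. Then <v, e_j> = <v, u_j> / sqrt(<u_j, u_j>), so |<v, e_j>|^2 = <v, u_j>^2 / <u_j, u_j>.
Coefficients: <v, e_1> = -3/sqrt(7), <v, e_2> = 11/sqrt(42), <v, e_3> = 23/sqrt(174).
Square and sum: Σ |<v, e_j>|^2 = 209/29.
Compute ||v||^2 = v·v = 21.
Deficit = 21 − 209/29 = 400/29 ≥ 0, confirming Bessel's inequality. (The deficit equals ||v − Σ <v,e_j> e_j||^2, the squared distance from v to span{e_j}.)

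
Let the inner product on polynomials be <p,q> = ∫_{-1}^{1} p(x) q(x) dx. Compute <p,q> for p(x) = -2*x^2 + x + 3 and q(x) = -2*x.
<p,q> = -4/3

Expand the product: p(x)·q(x) = 4*x^3 - 2*x^2 - 6*x.
∫_{-1}^{1} of each monomial x^k gives [2/(k+1) if k even, 0 if k odd]. Integrating term-by-term (or equivalently evaluating the antiderivative F(x) = x^4 - 2*x^3/3 - 3*x^2 at the endpoints):
  F(1) − F(−1) = -8/3 − (-4/3) = -4/3.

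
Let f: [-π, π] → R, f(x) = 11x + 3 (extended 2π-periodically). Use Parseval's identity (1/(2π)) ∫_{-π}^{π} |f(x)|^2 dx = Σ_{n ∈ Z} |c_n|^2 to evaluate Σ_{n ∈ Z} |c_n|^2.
Σ |c_n|^2 = 121π^2/3 + 9

Expand and integrate term by term over [-π, π]:
  ∫ (11x)^2 dx = 121·(2π^3/3); ∫ 2·11·(3)·x dx = 0 (odd integrand); ∫ 3^2 dx = 9·2π.
So (1/(2π)) ∫_{-π}^{π} (11x + 3)^2 dx = 121π^2/3 + 9 = 121π^2/3 + 9.
Parseval ⇒ Σ |c_n|^2 = 121π^2/3 + 9.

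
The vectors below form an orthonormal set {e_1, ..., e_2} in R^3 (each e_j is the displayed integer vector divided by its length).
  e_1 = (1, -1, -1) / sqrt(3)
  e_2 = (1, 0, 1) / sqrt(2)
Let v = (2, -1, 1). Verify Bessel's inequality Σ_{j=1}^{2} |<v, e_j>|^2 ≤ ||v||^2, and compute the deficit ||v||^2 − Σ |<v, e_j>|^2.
Σ |<v, e_j>|^2 = 35/6; ||v||^2 = 6; deficit = 1/6

Write each e_j = u_j / sqrt(<u_j, u_j>) where u_j is the displayed integer vector. Then <v, e_j> = <v, u_j> / sqrt(<u_j, u_j>), so |<v, e_j>|^2 = <v, u_j>^2 / <u_j, u_j>.
Coefficients: <v, e_1> = 2/sqrt(3), <v, e_2> = 3/sqrt(2).
Square and sum: Σ |<v, e_j>|^2 = 35/6.
Compute ||v||^2 = v·v = 6.
Deficit = 6 − 35/6 = 1/6 ≥ 0, confirming Bessel's inequality. (The deficit equals ||v − Σ <v,e_j> e_j||^2, the squared distance from v to span{e_j}.)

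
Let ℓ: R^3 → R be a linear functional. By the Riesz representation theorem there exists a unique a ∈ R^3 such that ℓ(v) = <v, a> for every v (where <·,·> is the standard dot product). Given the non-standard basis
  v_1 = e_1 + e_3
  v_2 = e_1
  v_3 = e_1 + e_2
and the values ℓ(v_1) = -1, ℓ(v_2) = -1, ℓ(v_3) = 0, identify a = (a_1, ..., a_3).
a = (-1, 1, 0)

Write a = (a_1, ..., a_3) in the standard basis. For each basis vector v_i, ℓ(v_i) = <v_i, a> is a linear equation in the a_j's. Collect the n equations into a matrix system V a = ℓ, where row i of V is v_i (expressed in the standard basis). Since V is invertible (lower-triangular with 1s on the diagonal, up to permutation), solve by back-substitution:
  V =
[[1, 0, 1],
 [1, 0, 0],
 [1, 1, 0]]
  V a = (-1, -1, 0)
Solving gives a = (-1, 1, 0).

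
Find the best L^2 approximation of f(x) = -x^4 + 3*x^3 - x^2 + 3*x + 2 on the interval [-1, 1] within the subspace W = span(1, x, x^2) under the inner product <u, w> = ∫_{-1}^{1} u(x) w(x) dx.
g(x) = -13*x^2/7 + 24*x/5 + 73/35

The best approximation g ∈ W is the orthogonal projection of f onto W. Writing g = a_0 + a_1 x + a_2 x^2, the coefficients solve the normal equations G · a = b where
  G_{ij} = <φ_i, φ_j> and b_i = <f, φ_i>, with φ_0 = 1, φ_1 = x, φ_2 = x^2.
G =
  [2, 0, 2/3]
  [0, 2/3, 0]
  [2/3, 0, 2/5],
b = (44/15, 16/5, 68/105).
Solving gives a_0 = 73/35, a_1 = 24/5, a_2 = -13/7, so
  g(x) = -13*x^2/7 + 24*x/5 + 73/35.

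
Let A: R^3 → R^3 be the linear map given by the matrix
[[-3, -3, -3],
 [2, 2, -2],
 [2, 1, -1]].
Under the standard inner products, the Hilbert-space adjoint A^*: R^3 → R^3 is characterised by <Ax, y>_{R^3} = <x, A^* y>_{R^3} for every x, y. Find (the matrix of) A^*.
A^* = A^T =
[[-3, 2, 2],
 [-3, 2, 1],
 [-3, -2, -1]]

For real matrices with standard dot products, the defining identity <Ax, y> = <x, A^* y> gives (Ax)^T y = x^T (A^*) y, i.e. x^T A^T y = x^T (A^*) y. Since this holds for all x, y, we must have A^* = A^T. Therefore
A^* =
[[-3, 2, 2],
 [-3, 2, 1],
 [-3, -2, -1]].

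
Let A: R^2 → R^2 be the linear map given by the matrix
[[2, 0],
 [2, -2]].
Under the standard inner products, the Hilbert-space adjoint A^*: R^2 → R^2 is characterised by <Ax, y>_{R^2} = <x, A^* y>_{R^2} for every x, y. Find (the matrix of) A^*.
A^* = A^T =
[[2, 2],
 [0, -2]]

For real matrices with standard dot products, the defining identity <Ax, y> = <x, A^* y> gives (Ax)^T y = x^T (A^*) y, i.e. x^T A^T y = x^T (A^*) y. Since this holds for all x, y, we must have A^* = A^T. Therefore
A^* =
[[2, 2],
 [0, -2]].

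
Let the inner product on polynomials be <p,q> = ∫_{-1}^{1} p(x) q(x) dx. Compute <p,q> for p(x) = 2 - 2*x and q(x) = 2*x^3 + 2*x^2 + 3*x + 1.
<p,q> = 16/15

Expand the product: p(x)·q(x) = -4*x^4 - 2*x^2 + 4*x + 2.
∫_{-1}^{1} of each monomial x^k gives [2/(k+1) if k even, 0 if k odd]. Integrating term-by-term (or equivalently evaluating the antiderivative F(x) = -4*x^5/5 - 2*x^3/3 + 2*x^2 + 2*x at the endpoints):
  F(1) − F(−1) = 38/15 − (22/15) = 16/15.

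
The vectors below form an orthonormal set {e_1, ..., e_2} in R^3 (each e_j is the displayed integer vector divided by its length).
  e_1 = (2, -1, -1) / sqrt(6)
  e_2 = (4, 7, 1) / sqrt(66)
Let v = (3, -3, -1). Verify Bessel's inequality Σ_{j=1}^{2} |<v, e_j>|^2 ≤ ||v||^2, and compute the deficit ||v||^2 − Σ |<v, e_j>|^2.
Σ |<v, e_j>|^2 = 200/11; ||v||^2 = 19; deficit = 9/11

Write each e_j = u_j / sqrt(<u_j, u_j>) where u_j is the displayed integer vector. Then <v, e_j> = <v, u_j> / sqrt(<u_j, u_j>), so |<v, e_j>|^2 = <v, u_j>^2 / <u_j, u_j>.
Coefficients: <v, e_1> = 10/sqrt(6), <v, e_2> = -10/sqrt(66).
Square and sum: Σ |<v, e_j>|^2 = 200/11.
Compute ||v||^2 = v·v = 19.
Deficit = 19 − 200/11 = 9/11 ≥ 0, confirming Bessel's inequality. (The deficit equals ||v − Σ <v,e_j> e_j||^2, the squared distance from v to span{e_j}.)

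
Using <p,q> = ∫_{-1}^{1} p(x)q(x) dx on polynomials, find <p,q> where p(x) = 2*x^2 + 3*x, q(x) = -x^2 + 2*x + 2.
<p,q> = 88/15

Expand the product: p(x)·q(x) = -2*x^4 + x^3 + 10*x^2 + 6*x.
∫_{-1}^{1} of each monomial x^k gives [2/(k+1) if k even, 0 if k odd]. Integrating term-by-term (or equivalently evaluating the antiderivative F(x) = -2*x^5/5 + x^4/4 + 10*x^3/3 + 3*x^2 at the endpoints):
  F(1) − F(−1) = 371/60 − (19/60) = 88/15.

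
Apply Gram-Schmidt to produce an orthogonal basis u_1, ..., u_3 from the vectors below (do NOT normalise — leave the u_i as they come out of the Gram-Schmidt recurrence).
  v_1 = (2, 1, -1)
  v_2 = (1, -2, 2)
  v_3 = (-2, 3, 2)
Orthogonal basis:
  u_1 = (2, 1, -1)
  u_2 = (5/3, -5/3, 5/3)
  u_3 = (0, 5/2, 5/2)

Apply the Gram-Schmidt recurrence
  u_1 = v_1
  u_i = v_i − Σ_{j<i} ((v_i · u_j) / (u_j · u_j)) · u_j.

Step by step this gives:
  u_1 = (2, 1, -1)
  u_2 = (5/3, -5/3, 5/3)
  u_3 = (0, 5/2, 5/2)

Orthogonality check:
  u_2 · u_1 = 0 (should be 0)
  u_3 · u_1 = 0 (should be 0)
  u_3 · u_2 = 0 (should be 0)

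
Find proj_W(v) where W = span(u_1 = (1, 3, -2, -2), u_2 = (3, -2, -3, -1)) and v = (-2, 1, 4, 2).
proj_W(v) = (-1166/389, 253/389, 1309/389, 627/389)

Set up U = [u_1 | ... | u_2] ∈ R^(4×2). The projector onto W = col(U) is P = U (U^T U)^(-1) U^T.
Compute U^T U =
  [18, 5]
  [5, 23],
and U^T v = (-11, -22).
Solve U^T U · c = U^T v for the coefficients: c = (-143/389, -341/389). The projection is proj_W(v) = U c.
Check: (v - proj_W(v)) · u_1 = 0  (should be 0).
Check: (v - proj_W(v)) · u_2 = 0  (should be 0).
Result: proj_W(v) = (-1166/389, 253/389, 1309/389, 627/389).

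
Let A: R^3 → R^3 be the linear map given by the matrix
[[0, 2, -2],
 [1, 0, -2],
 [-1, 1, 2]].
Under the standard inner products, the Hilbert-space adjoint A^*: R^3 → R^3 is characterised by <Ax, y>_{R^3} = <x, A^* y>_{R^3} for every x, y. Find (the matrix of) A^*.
A^* = A^T =
[[0, 1, -1],
 [2, 0, 1],
 [-2, -2, 2]]

For real matrices with standard dot products, the defining identity <Ax, y> = <x, A^* y> gives (Ax)^T y = x^T (A^*) y, i.e. x^T A^T y = x^T (A^*) y. Since this holds for all x, y, we must have A^* = A^T. Therefore
A^* =
[[0, 1, -1],
 [2, 0, 1],
 [-2, -2, 2]].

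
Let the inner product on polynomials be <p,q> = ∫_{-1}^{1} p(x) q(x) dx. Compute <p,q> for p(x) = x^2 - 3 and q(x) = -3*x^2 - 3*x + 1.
<p,q> = -8/15

Expand the product: p(x)·q(x) = -3*x^4 - 3*x^3 + 10*x^2 + 9*x - 3.
∫_{-1}^{1} of each monomial x^k gives [2/(k+1) if k even, 0 if k odd]. Integrating term-by-term (or equivalently evaluating the antiderivative F(x) = -3*x^5/5 - 3*x^4/4 + 10*x^3/3 + 9*x^2/2 - 3*x at the endpoints):
  F(1) − F(−1) = 209/60 − (241/60) = -8/15.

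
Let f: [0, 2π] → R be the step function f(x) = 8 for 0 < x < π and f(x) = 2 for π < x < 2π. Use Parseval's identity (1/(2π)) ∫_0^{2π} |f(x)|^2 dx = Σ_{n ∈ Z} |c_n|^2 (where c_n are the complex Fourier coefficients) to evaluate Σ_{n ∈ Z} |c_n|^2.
Σ |c_n|^2 = 34

Parseval equates the L^2 energy of f (normalised by 1/(2π)) with the ℓ^2 sum of its Fourier coefficients: (1/(2π)) ∫_0^{2π} |f|^2 = Σ |c_n|^2.
Compute the left side: (1/(2π)) [∫_0^π 8^2 dx + ∫_π^{2π} 2^2 dx] = (1/(2π)) · (64π + 4π) = (64 + 4)/2 = 34.
So Σ_{n ∈ Z} |c_n|^2 = 34.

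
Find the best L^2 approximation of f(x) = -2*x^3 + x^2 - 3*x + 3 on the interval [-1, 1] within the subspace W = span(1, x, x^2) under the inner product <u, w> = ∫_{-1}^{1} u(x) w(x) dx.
g(x) = x^2 - 21*x/5 + 3

The best approximation g ∈ W is the orthogonal projection of f onto W. Writing g = a_0 + a_1 x + a_2 x^2, the coefficients solve the normal equations G · a = b where
  G_{ij} = <φ_i, φ_j> and b_i = <f, φ_i>, with φ_0 = 1, φ_1 = x, φ_2 = x^2.
G =
  [2, 0, 2/3]
  [0, 2/3, 0]
  [2/3, 0, 2/5],
b = (20/3, -14/5, 12/5).
Solving gives a_0 = 3, a_1 = -21/5, a_2 = 1, so
  g(x) = x^2 - 21*x/5 + 3.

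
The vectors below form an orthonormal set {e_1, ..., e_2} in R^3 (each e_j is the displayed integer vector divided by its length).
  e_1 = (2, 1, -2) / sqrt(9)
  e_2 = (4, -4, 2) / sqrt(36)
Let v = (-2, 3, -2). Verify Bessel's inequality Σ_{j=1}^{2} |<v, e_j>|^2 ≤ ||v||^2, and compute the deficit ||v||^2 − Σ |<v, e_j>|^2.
Σ |<v, e_j>|^2 = 17; ||v||^2 = 17; deficit = 0

Write each e_j = u_j / sqrt(<u_j, u_j>) where u_j is the displayed integer vector. Then <v, e_j> = <v, u_j> / sqrt(<u_j, u_j>), so |<v, e_j>|^2 = <v, u_j>^2 / <u_j, u_j>.
Coefficients: <v, e_1> = 3/sqrt(9), <v, e_2> = -24/sqrt(36).
Square and sum: Σ |<v, e_j>|^2 = 17.
Compute ||v||^2 = v·v = 17.
Deficit = 17 − 17 = 0 ≥ 0, confirming Bessel's inequality. (The deficit equals ||v − Σ <v,e_j> e_j||^2, the squared distance from v to span{e_j}.)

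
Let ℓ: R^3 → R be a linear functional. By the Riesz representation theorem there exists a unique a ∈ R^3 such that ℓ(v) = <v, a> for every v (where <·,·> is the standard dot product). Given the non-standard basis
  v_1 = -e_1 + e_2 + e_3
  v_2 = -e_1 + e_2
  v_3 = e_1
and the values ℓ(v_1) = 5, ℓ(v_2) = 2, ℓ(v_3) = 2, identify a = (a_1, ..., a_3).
a = (2, 4, 3)

Write a = (a_1, ..., a_3) in the standard basis. For each basis vector v_i, ℓ(v_i) = <v_i, a> is a linear equation in the a_j's. Collect the n equations into a matrix system V a = ℓ, where row i of V is v_i (expressed in the standard basis). Since V is invertible (lower-triangular with 1s on the diagonal, up to permutation), solve by back-substitution:
  V =
[[-1, 1, 1],
 [-1, 1, 0],
 [1, 0, 0]]
  V a = (5, 2, 2)
Solving gives a = (2, 4, 3).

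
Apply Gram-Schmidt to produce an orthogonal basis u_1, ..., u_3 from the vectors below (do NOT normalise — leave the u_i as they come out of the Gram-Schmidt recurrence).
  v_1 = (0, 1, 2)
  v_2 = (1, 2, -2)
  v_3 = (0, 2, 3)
Orthogonal basis:
  u_1 = (0, 1, 2)
  u_2 = (1, 12/5, -6/5)
  u_3 = (-6/41, 2/41, -1/41)

Apply the Gram-Schmidt recurrence
  u_1 = v_1
  u_i = v_i − Σ_{j<i} ((v_i · u_j) / (u_j · u_j)) · u_j.

Step by step this gives:
  u_1 = (0, 1, 2)
  u_2 = (1, 12/5, -6/5)
  u_3 = (-6/41, 2/41, -1/41)

Orthogonality check:
  u_2 · u_1 = 0 (should be 0)
  u_3 · u_1 = 0 (should be 0)
  u_3 · u_2 = 0 (should be 0)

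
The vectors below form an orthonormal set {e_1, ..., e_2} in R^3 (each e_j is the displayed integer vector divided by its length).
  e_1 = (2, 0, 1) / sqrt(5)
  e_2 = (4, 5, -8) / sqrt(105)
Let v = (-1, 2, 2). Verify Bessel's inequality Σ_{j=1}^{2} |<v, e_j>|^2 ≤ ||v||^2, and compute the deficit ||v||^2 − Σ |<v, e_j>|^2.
Σ |<v, e_j>|^2 = 20/21; ||v||^2 = 9; deficit = 169/21

Write each e_j = u_j / sqrt(<u_j, u_j>) where u_j is the displayed integer vector. Then <v, e_j> = <v, u_j> / sqrt(<u_j, u_j>), so |<v, e_j>|^2 = <v, u_j>^2 / <u_j, u_j>.
Coefficients: <v, e_1> = 0/sqrt(5), <v, e_2> = -10/sqrt(105).
Square and sum: Σ |<v, e_j>|^2 = 20/21.
Compute ||v||^2 = v·v = 9.
Deficit = 9 − 20/21 = 169/21 ≥ 0, confirming Bessel's inequality. (The deficit equals ||v − Σ <v,e_j> e_j||^2, the squared distance from v to span{e_j}.)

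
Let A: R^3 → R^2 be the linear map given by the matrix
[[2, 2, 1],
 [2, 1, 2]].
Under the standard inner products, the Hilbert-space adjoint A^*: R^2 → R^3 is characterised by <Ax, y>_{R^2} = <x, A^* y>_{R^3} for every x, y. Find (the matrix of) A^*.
A^* = A^T =
[[2, 2],
 [2, 1],
 [1, 2]]

For real matrices with standard dot products, the defining identity <Ax, y> = <x, A^* y> gives (Ax)^T y = x^T (A^*) y, i.e. x^T A^T y = x^T (A^*) y. Since this holds for all x, y, we must have A^* = A^T. Therefore
A^* =
[[2, 2],
 [2, 1],
 [1, 2]].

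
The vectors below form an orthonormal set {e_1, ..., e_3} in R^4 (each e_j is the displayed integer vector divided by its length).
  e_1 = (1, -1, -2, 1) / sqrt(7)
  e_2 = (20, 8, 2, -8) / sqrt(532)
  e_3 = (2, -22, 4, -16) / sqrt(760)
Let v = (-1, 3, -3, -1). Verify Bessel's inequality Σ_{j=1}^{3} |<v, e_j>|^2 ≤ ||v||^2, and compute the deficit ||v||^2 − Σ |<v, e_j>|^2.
Σ |<v, e_j>|^2 = 28/5; ||v||^2 = 20; deficit = 72/5

Write each e_j = u_j / sqrt(<u_j, u_j>) where u_j is the displayed integer vector. Then <v, e_j> = <v, u_j> / sqrt(<u_j, u_j>), so |<v, e_j>|^2 = <v, u_j>^2 / <u_j, u_j>.
Coefficients: <v, e_1> = 1/sqrt(7), <v, e_2> = 6/sqrt(532), <v, e_3> = -64/sqrt(760).
Square and sum: Σ |<v, e_j>|^2 = 28/5.
Compute ||v||^2 = v·v = 20.
Deficit = 20 − 28/5 = 72/5 ≥ 0, confirming Bessel's inequality. (The deficit equals ||v − Σ <v,e_j> e_j||^2, the squared distance from v to span{e_j}.)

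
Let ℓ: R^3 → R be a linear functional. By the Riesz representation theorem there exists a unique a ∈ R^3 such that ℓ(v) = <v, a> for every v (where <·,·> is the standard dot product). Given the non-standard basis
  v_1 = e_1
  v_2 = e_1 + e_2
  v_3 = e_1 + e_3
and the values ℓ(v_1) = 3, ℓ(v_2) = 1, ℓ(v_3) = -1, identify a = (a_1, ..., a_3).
a = (3, -2, -4)

Write a = (a_1, ..., a_3) in the standard basis. For each basis vector v_i, ℓ(v_i) = <v_i, a> is a linear equation in the a_j's. Collect the n equations into a matrix system V a = ℓ, where row i of V is v_i (expressed in the standard basis). Since V is invertible (lower-triangular with 1s on the diagonal, up to permutation), solve by back-substitution:
  V =
[[1, 0, 0],
 [1, 1, 0],
 [1, 0, 1]]
  V a = (3, 1, -1)
Solving gives a = (3, -2, -4).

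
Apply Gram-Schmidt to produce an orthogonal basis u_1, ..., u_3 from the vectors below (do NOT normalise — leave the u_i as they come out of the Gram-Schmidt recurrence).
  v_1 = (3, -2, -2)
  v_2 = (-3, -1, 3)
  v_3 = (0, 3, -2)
Orthogonal basis:
  u_1 = (3, -2, -2)
  u_2 = (-12/17, -43/17, 25/17)
  u_3 = (-36/77, -27/154, -81/154)

Apply the Gram-Schmidt recurrence
  u_1 = v_1
  u_i = v_i − Σ_{j<i} ((v_i · u_j) / (u_j · u_j)) · u_j.

Step by step this gives:
  u_1 = (3, -2, -2)
  u_2 = (-12/17, -43/17, 25/17)
  u_3 = (-36/77, -27/154, -81/154)

Orthogonality check:
  u_2 · u_1 = 0 (should be 0)
  u_3 · u_1 = 0 (should be 0)
  u_3 · u_2 = 0 (should be 0)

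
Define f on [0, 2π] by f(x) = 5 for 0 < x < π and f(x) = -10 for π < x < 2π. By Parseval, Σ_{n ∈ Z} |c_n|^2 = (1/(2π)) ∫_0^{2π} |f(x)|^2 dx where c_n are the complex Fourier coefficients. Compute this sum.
Σ |c_n|^2 = 125/2

Parseval equates the L^2 energy of f (normalised by 1/(2π)) with the ℓ^2 sum of its Fourier coefficients: (1/(2π)) ∫_0^{2π} |f|^2 = Σ |c_n|^2.
Compute the left side: (1/(2π)) [∫_0^π 5^2 dx + ∫_π^{2π} (-10)^2 dx] = (1/(2π)) · (25π + 100π) = (25 + 100)/2 = 125/2.
So Σ_{n ∈ Z} |c_n|^2 = 125/2.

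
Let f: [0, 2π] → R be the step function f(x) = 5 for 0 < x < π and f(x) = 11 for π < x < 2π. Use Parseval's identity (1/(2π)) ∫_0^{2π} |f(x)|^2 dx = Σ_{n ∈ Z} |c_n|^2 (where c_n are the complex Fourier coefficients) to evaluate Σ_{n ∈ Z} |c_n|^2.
Σ |c_n|^2 = 73

Parseval equates the L^2 energy of f (normalised by 1/(2π)) with the ℓ^2 sum of its Fourier coefficients: (1/(2π)) ∫_0^{2π} |f|^2 = Σ |c_n|^2.
Compute the left side: (1/(2π)) [∫_0^π 5^2 dx + ∫_π^{2π} 11^2 dx] = (1/(2π)) · (25π + 121π) = (25 + 121)/2 = 73.
So Σ_{n ∈ Z} |c_n|^2 = 73.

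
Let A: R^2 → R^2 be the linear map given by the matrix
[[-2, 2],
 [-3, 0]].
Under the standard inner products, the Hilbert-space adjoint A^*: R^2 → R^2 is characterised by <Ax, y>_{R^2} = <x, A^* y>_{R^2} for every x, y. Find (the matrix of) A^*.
A^* = A^T =
[[-2, -3],
 [2, 0]]

For real matrices with standard dot products, the defining identity <Ax, y> = <x, A^* y> gives (Ax)^T y = x^T (A^*) y, i.e. x^T A^T y = x^T (A^*) y. Since this holds for all x, y, we must have A^* = A^T. Therefore
A^* =
[[-2, -3],
 [2, 0]].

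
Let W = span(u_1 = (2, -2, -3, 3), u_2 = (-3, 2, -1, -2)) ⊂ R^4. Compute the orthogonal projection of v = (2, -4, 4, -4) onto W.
proj_W(v) = (556/299, -140/299, 1454/299, -206/299)

Set up U = [u_1 | ... | u_2] ∈ R^(4×2). The projector onto W = col(U) is P = U (U^T U)^(-1) U^T.
Compute U^T U =
  [26, -13]
  [-13, 18],
and U^T v = (-12, -10).
Solve U^T U · c = U^T v for the coefficients: c = (-346/299, -32/23). The projection is proj_W(v) = U c.
Check: (v - proj_W(v)) · u_1 = 0  (should be 0).
Check: (v - proj_W(v)) · u_2 = 0  (should be 0).
Result: proj_W(v) = (556/299, -140/299, 1454/299, -206/299).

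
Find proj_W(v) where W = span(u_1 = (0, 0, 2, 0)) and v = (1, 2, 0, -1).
proj_W(v) = (0, 0, 0, 0)

Set up U = [u_1 | ... | u_1] ∈ R^(4×1). The projector onto W = col(U) is P = U (U^T U)^(-1) U^T.
Compute U^T U =
  [4],
and U^T v = (0).
Solve U^T U · c = U^T v for the coefficients: c = (0). The projection is proj_W(v) = U c.
Check: (v - proj_W(v)) · u_1 = 0  (should be 0).
Result: proj_W(v) = (0, 0, 0, 0).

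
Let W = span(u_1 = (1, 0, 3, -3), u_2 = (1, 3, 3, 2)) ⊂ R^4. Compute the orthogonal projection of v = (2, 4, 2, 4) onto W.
proj_W(v) = (344/421, 1644/421, 1032/421, 1708/421)

Set up U = [u_1 | ... | u_2] ∈ R^(4×2). The projector onto W = col(U) is P = U (U^T U)^(-1) U^T.
Compute U^T U =
  [19, 4]
  [4, 23],
and U^T v = (-4, 28).
Solve U^T U · c = U^T v for the coefficients: c = (-204/421, 548/421). The projection is proj_W(v) = U c.
Check: (v - proj_W(v)) · u_1 = 0  (should be 0).
Check: (v - proj_W(v)) · u_2 = 0  (should be 0).
Result: proj_W(v) = (344/421, 1644/421, 1032/421, 1708/421).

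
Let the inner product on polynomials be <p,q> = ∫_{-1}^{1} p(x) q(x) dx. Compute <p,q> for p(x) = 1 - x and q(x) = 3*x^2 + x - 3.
<p,q> = -14/3

Expand the product: p(x)·q(x) = -3*x^3 + 2*x^2 + 4*x - 3.
∫_{-1}^{1} of each monomial x^k gives [2/(k+1) if k even, 0 if k odd]. Integrating term-by-term (or equivalently evaluating the antiderivative F(x) = -3*x^4/4 + 2*x^3/3 + 2*x^2 - 3*x at the endpoints):
  F(1) − F(−1) = -13/12 − (43/12) = -14/3.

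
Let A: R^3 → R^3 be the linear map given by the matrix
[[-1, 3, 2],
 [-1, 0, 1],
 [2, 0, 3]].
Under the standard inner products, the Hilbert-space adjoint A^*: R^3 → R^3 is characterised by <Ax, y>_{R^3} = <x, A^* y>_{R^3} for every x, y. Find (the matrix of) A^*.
A^* = A^T =
[[-1, -1, 2],
 [3, 0, 0],
 [2, 1, 3]]

For real matrices with standard dot products, the defining identity <Ax, y> = <x, A^* y> gives (Ax)^T y = x^T (A^*) y, i.e. x^T A^T y = x^T (A^*) y. Since this holds for all x, y, we must have A^* = A^T. Therefore
A^* =
[[-1, -1, 2],
 [3, 0, 0],
 [2, 1, 3]].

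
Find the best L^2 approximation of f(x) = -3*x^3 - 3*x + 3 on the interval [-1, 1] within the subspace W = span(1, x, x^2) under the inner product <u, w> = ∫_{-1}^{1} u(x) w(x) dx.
g(x) = 3 - 24*x/5

The best approximation g ∈ W is the orthogonal projection of f onto W. Writing g = a_0 + a_1 x + a_2 x^2, the coefficients solve the normal equations G · a = b where
  G_{ij} = <φ_i, φ_j> and b_i = <f, φ_i>, with φ_0 = 1, φ_1 = x, φ_2 = x^2.
G =
  [2, 0, 2/3]
  [0, 2/3, 0]
  [2/3, 0, 2/5],
b = (6, -16/5, 2).
Solving gives a_0 = 3, a_1 = -24/5, a_2 = 0, so
  g(x) = 3 - 24*x/5.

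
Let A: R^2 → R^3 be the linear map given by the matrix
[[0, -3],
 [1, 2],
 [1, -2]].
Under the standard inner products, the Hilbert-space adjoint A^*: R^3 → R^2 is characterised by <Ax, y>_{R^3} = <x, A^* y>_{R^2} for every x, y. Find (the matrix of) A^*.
A^* = A^T =
[[0, 1, 1],
 [-3, 2, -2]]

For real matrices with standard dot products, the defining identity <Ax, y> = <x, A^* y> gives (Ax)^T y = x^T (A^*) y, i.e. x^T A^T y = x^T (A^*) y. Since this holds for all x, y, we must have A^* = A^T. Therefore
A^* =
[[0, 1, 1],
 [-3, 2, -2]].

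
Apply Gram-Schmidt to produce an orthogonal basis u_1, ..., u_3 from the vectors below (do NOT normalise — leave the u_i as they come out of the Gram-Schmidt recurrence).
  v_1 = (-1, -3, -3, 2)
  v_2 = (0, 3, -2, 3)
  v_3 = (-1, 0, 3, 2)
Orthogonal basis:
  u_1 = (-1, -3, -3, 2)
  u_2 = (3/23, 78/23, -37/23, 63/23)
  u_3 = (-585/497, -300/497, 1251/497, 162/71)

Apply the Gram-Schmidt recurrence
  u_1 = v_1
  u_i = v_i − Σ_{j<i} ((v_i · u_j) / (u_j · u_j)) · u_j.

Step by step this gives:
  u_1 = (-1, -3, -3, 2)
  u_2 = (3/23, 78/23, -37/23, 63/23)
  u_3 = (-585/497, -300/497, 1251/497, 162/71)

Orthogonality check:
  u_2 · u_1 = 0 (should be 0)
  u_3 · u_1 = 0 (should be 0)
  u_3 · u_2 = 0 (should be 0)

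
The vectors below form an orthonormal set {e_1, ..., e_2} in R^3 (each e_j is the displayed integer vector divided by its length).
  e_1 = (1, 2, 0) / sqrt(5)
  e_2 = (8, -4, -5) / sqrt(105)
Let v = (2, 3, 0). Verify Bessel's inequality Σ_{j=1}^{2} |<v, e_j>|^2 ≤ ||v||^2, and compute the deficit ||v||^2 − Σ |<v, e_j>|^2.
Σ |<v, e_j>|^2 = 272/21; ||v||^2 = 13; deficit = 1/21

Write each e_j = u_j / sqrt(<u_j, u_j>) where u_j is the displayed integer vector. Then <v, e_j> = <v, u_j> / sqrt(<u_j, u_j>), so |<v, e_j>|^2 = <v, u_j>^2 / <u_j, u_j>.
Coefficients: <v, e_1> = 8/sqrt(5), <v, e_2> = 4/sqrt(105).
Square and sum: Σ |<v, e_j>|^2 = 272/21.
Compute ||v||^2 = v·v = 13.
Deficit = 13 − 272/21 = 1/21 ≥ 0, confirming Bessel's inequality. (The deficit equals ||v − Σ <v,e_j> e_j||^2, the squared distance from v to span{e_j}.)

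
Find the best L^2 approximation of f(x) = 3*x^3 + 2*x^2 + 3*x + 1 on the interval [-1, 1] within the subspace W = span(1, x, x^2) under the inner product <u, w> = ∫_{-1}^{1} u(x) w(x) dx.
g(x) = 2*x^2 + 24*x/5 + 1

The best approximation g ∈ W is the orthogonal projection of f onto W. Writing g = a_0 + a_1 x + a_2 x^2, the coefficients solve the normal equations G · a = b where
  G_{ij} = <φ_i, φ_j> and b_i = <f, φ_i>, with φ_0 = 1, φ_1 = x, φ_2 = x^2.
G =
  [2, 0, 2/3]
  [0, 2/3, 0]
  [2/3, 0, 2/5],
b = (10/3, 16/5, 22/15).
Solving gives a_0 = 1, a_1 = 24/5, a_2 = 2, so
  g(x) = 2*x^2 + 24*x/5 + 1.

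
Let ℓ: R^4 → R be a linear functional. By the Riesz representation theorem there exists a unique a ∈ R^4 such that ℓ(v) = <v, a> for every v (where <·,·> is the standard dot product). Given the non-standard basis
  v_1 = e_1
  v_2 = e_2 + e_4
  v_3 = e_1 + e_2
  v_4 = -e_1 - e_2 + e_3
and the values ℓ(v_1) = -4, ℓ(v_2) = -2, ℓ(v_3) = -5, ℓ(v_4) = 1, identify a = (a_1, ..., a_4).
a = (-4, -1, -4, -1)

Write a = (a_1, ..., a_4) in the standard basis. For each basis vector v_i, ℓ(v_i) = <v_i, a> is a linear equation in the a_j's. Collect the n equations into a matrix system V a = ℓ, where row i of V is v_i (expressed in the standard basis). Since V is invertible (lower-triangular with 1s on the diagonal, up to permutation), solve by back-substitution:
  V =
[[1, 0, 0, 0],
 [0, 1, 0, 1],
 [1, 1, 0, 0],
 [-1, -1, 1, 0]]
  V a = (-4, -2, -5, 1)
Solving gives a = (-4, -1, -4, -1).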